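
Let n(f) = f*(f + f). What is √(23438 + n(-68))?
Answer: √32686 ≈ 180.79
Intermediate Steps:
n(f) = 2*f² (n(f) = f*(2*f) = 2*f²)
√(23438 + n(-68)) = √(23438 + 2*(-68)²) = √(23438 + 2*4624) = √(23438 + 9248) = √32686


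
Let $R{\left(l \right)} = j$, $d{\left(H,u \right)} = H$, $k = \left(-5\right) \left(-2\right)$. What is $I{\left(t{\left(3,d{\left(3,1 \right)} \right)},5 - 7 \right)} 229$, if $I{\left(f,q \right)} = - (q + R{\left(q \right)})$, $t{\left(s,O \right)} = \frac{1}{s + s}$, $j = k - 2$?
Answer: $-1374$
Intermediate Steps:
$k = 10$
$j = 8$ ($j = 10 - 2 = 8$)
$R{\left(l \right)} = 8$
$t{\left(s,O \right)} = \frac{1}{2 s}$
$I{\left(f,q \right)} = -8 - q$ ($I{\left(f,q \right)} = - (q + 8) = - (8 + q) = -8 - q$)
$I{\left(t{\left(3,d{\left(3,1 \right)} \right)},5 - 7 \right)} 229 = \left(-8 - \left(5 - 7\right)\right) 229 = \left(-8 - -2\right) 229 = \left(-8 + 2\right) 229 = \left(-6\right) 229 = -1374$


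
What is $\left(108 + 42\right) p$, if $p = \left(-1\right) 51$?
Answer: $-7650$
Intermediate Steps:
$p = -51$
$\left(108 + 42\right) p = \left(108 + 42\right) \left(-51\right) = 150 \left(-51\right) = -7650$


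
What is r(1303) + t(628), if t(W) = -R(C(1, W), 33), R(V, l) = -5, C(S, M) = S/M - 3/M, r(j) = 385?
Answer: 390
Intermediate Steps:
C(S, M) = -3/M + S/M
t(W) = 5 (t(W) = -1*(-5) = 5)
r(1303) + t(628) = 385 + 5 = 390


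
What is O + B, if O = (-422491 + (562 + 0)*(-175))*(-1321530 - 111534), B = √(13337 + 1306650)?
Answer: 746398486824 + √1319987 ≈ 7.4640e+11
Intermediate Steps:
B = √1319987 ≈ 1148.9
O = 746398486824 (O = (-422491 + 562*(-175))*(-1433064) = (-422491 - 98350)*(-1433064) = -520841*(-1433064) = 746398486824)
O + B = 746398486824 + √1319987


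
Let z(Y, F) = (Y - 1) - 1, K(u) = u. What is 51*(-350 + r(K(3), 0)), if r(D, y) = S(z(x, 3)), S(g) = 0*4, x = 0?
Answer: -17850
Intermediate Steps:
z(Y, F) = -2 + Y (z(Y, F) = (-1 + Y) - 1 = -2 + Y)
S(g) = 0
r(D, y) = 0
51*(-350 + r(K(3), 0)) = 51*(-350 + 0) = 51*(-350) = -17850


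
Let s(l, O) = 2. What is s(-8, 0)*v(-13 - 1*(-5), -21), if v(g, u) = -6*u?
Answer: 252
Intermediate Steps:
s(-8, 0)*v(-13 - 1*(-5), -21) = 2*(-6*(-21)) = 2*126 = 252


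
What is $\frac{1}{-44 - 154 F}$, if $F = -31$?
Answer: $\frac{1}{4730} \approx 0.00021142$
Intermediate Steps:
$\frac{1}{-44 - 154 F} = \frac{1}{-44 - -4774} = \frac{1}{-44 + 4774} = \frac{1}{4730}$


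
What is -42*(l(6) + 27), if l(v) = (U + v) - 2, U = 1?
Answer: -1344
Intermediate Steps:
l(v) = -1 + v (l(v) = (1 + v) - 2 = -1 + v)
-42*(l(6) + 27) = -42*((-1 + 6) + 27) = -42*(5 + 27) = -42*32 = -1344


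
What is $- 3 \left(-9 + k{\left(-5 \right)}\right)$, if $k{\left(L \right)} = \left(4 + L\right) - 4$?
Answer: $42$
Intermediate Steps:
$k{\left(L \right)} = L$
$- 3 \left(-9 + k{\left(-5 \right)}\right) = - 3 \left(-9 - 5\right) = \left(-3\right) \left(-14\right) = 42$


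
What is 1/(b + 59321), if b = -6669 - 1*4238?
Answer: 1/48414 ≈ 2.0655e-5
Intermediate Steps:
b = -10907 (b = -6669 - 4238 = -10907)
1/(b + 59321) = 1/(-10907 + 59321) = 1/48414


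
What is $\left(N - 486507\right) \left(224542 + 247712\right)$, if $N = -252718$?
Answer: $-349101963150$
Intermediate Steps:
$\left(N - 486507\right) \left(224542 + 247712\right) = \left(-252718 - 486507\right) \left(224542 + 247712\right) = \left(-739225\right) 472254 = -349101963150$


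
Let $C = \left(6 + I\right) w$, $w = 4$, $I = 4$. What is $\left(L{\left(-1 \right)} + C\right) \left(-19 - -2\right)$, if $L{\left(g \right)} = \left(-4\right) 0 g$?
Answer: $-680$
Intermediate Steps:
$C = 40$ ($C = \left(6 + 4\right) 4 = 10 \cdot 4 = 40$)
$L{\left(g \right)} = 0$ ($L{\left(g \right)} = 0 g = 0$)
$\left(L{\left(-1 \right)} + C\right) \left(-19 - -2\right) = \left(0 + 40\right) \left(-19 - -2\right) = 40 \left(-19 + 2\right) = 40 \left(-17\right) = -680$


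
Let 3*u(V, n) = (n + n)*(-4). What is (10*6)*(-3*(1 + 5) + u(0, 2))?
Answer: -1400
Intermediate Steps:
u(V, n) = -8*n/3 (u(V, n) = ((n + n)*(-4))/3 = ((2*n)*(-4))/3 = (-8*n)/3 = -8*n/3)
(10*6)*(-3*(1 + 5) + u(0, 2)) = (10*6)*(-3*(1 + 5) - 8/3*2) = 60*(-3*6 - 16/3) = 60*(-18 - 16/3) = 60*(-70/3) = -1400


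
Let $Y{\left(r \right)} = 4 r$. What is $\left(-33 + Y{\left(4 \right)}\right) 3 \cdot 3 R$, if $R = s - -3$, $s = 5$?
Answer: $-1224$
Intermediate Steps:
$R = 8$ ($R = 5 - -3 = 5 + 3 = 8$)
$\left(-33 + Y{\left(4 \right)}\right) 3 \cdot 3 R = \left(-33 + 4 \cdot 4\right) 3 \cdot 3 \cdot 8 = \left(-33 + 16\right) 9 \cdot 8 = \left(-17\right) 72 = -1224$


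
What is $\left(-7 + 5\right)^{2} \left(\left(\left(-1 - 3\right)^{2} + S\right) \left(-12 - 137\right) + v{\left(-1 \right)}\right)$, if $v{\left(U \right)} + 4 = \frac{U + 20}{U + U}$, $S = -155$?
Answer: $82790$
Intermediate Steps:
$v{\left(U \right)} = -4 + \frac{20 + U}{2 U}$ ($v{\left(U \right)} = -4 + \frac{U + 20}{U + U} = -4 + \frac{20 + U}{2 U}$)
$\left(-7 + 5\right)^{2} \left(\left(\left(-1 - 3\right)^{2} + S\right) \left(-12 - 137\right) + v{\left(-1 \right)}\right) = \left(-7 + 5\right)^{2} \left(\left(\left(-1 - 3\right)^{2} - 155\right) \left(-12 - 137\right) + \left(- \frac{7}{2} + \frac{10}{-1}\right)\right) = \left(-2\right)^{2} \left(\left(\left(-4\right)^{2} - 155\right) \left(-149\right) + \left(- \frac{7}{2} + 10 \left(-1\right)\right)\right) = 4 \left(\left(16 - 155\right) \left(-149\right) - \frac{27}{2}\right) = 4 \left(\left(-139\right) \left(-149\right) - \frac{27}{2}\right) = 4 \left(20711 - \frac{27}{2}\right) = 4 \cdot \frac{41395}{2} = 82790$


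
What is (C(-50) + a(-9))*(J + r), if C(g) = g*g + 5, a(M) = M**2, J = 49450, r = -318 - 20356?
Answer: 74414736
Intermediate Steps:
r = -20674
C(g) = 5 + g**2 (C(g) = g**2 + 5 = 5 + g**2)
(C(-50) + a(-9))*(J + r) = ((5 + (-50)**2) + (-9)**2)*(49450 - 20674) = ((5 + 2500) + 81)*28776 = (2505 + 81)*28776 = 2586*28776 = 74414736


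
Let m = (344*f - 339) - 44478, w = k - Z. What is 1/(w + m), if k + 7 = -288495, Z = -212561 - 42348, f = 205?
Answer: -1/7890 ≈ -0.00012674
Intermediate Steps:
Z = -254909
k = -288502 (k = -7 - 288495 = -288502)
w = -33593 (w = -288502 - 1*(-254909) = -288502 + 254909 = -33593)
m = 25703 (m = (344*205 - 339) - 44478 = (70520 - 339) - 44478 = 70181 - 44478 = 25703)
1/(w + m) = 1/(-33593 + 25703) = 1/(-7890) = -1/7890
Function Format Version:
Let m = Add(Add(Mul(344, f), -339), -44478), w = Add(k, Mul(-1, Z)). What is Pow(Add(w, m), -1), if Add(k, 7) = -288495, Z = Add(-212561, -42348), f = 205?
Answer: Rational(-1, 7890) ≈ -0.00012674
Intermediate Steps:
Z = -254909
k = -288502 (k = Add(-7, -288495) = -288502)
w = -33593 (w = Add(-288502, Mul(-1, -254909)) = Add(-288502, 254909) = -33593)
m = 25703 (m = Add(Add(Mul(344, 205), -339), -44478) = Add(Add(70520, -339), -44478) = Add(70181, -44478) = 25703)
Pow(Add(w, m), -1) = Pow(Add(-33593, 25703), -1) = Pow(-7890, -1) = Rational(-1, 7890)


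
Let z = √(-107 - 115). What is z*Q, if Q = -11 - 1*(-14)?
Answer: 3*I*√222 ≈ 44.699*I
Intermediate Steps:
z = I*√222 (z = √(-222) = I*√222 ≈ 14.9*I)
Q = 3 (Q = -11 + 14 = 3)
z*Q = (I*√222)*3 = 3*I*√222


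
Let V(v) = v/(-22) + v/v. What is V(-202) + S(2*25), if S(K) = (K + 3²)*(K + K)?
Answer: 65012/11 ≈ 5910.2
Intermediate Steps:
V(v) = 1 - v/22 (V(v) = v*(-1/22) + 1 = -v/22 + 1 = 1 - v/22)
S(K) = 2*K*(9 + K) (S(K) = (K + 9)*(2*K) = (9 + K)*(2*K) = 2*K*(9 + K))
V(-202) + S(2*25) = (1 - 1/22*(-202)) + 2*(2*25)*(9 + 2*25) = (1 + 101/11) + 2*50*(9 + 50) = 112/11 + 2*50*59 = 112/11 + 5900 = 65012/11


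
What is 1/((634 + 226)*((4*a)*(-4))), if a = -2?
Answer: 1/27520 ≈ 3.6337e-5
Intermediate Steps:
1/((634 + 226)*((4*a)*(-4))) = 1/((634 + 226)*((4*(-2))*(-4))) = 1/(860*(-8*(-4))) = 1/(860*32) = 1/27520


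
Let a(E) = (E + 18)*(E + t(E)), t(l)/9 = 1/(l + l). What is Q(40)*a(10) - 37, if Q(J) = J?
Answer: 11667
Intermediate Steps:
t(l) = 9/(2*l) (t(l) = 9/(l + l) = 9/((2*l)) = 9*(1/(2*l)) = 9/(2*l))
a(E) = (18 + E)*(E + 9/(2*E)) (a(E) = (E + 18)*(E + 9/(2*E)) = (18 + E)*(E + 9/(2*E)))
Q(40)*a(10) - 37 = 40*(9/2 + 10² + 18*10 + 81/10) - 37 = 40*(9/2 + 100 + 180 + 81*(⅒)) - 37 = 40*(9/2 + 100 + 180 + 81/10) - 37 = 40*(1463/5) - 37 = 11704 - 37 = 11667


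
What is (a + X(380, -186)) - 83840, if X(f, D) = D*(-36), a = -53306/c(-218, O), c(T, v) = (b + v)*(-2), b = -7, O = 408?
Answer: -30908091/401 ≈ -77078.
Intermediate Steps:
c(T, v) = 14 - 2*v (c(T, v) = (-7 + v)*(-2) = 14 - 2*v)
a = 26653/401 (a = -53306/(14 - 2*408) = -53306/(14 - 816) = -53306/(-802) = -53306*(-1/802) = 26653/401 ≈ 66.466)
X(f, D) = -36*D
(a + X(380, -186)) - 83840 = (26653/401 - 36*(-186)) - 83840 = (26653/401 + 6696) - 83840 = 2711749/401 - 83840 = -30908091/401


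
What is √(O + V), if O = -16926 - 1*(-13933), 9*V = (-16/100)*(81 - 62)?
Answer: 61*I*√181/15 ≈ 54.711*I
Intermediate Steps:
V = -76/225 (V = ((-16/100)*(81 - 62))/9 = (-16*1/100*19)/9 = (-4/25*19)/9 = (⅑)*(-76/25) = -76/225 ≈ -0.33778)
O = -2993 (O = -16926 + 13933 = -2993)
√(O + V) = √(-2993 - 76/225) = √(-673501/225) = 61*I*√181/15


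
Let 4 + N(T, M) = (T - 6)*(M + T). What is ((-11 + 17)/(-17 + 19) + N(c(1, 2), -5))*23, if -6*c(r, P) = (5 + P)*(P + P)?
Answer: 21137/9 ≈ 2348.6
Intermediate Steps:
c(r, P) = -P*(5 + P)/3 (c(r, P) = -(5 + P)*(P + P)/6 = -(5 + P)*2*P/6 = -P*(5 + P)/3)
N(T, M) = -4 + (-6 + T)*(M + T) (N(T, M) = -4 + (T - 6)*(M + T) = -4 + (-6 + T)*(M + T))
((-11 + 17)/(-17 + 19) + N(c(1, 2), -5))*23 = ((-11 + 17)/(-17 + 19) + (-4 + (-1/3*2*(5 + 2))**2 - 6*(-5) - (-2)*2*(5 + 2) - (-5)*2*(5 + 2)/3))*23 = (6/2 + (-4 + (-1/3*2*7)**2 + 30 - (-2)*2*7 - (-5)*2*7/3))*23 = (6*(1/2) + (-4 + (-14/3)**2 + 30 - 6*(-14/3) - 5*(-14/3)))*23 = (3 + (-4 + 196/9 + 30 + 28 + 70/3))*23 = (3 + 892/9)*23 = (919/9)*23 = 21137/9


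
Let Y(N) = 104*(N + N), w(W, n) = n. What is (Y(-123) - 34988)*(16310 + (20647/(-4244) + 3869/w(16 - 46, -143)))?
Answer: -149598241587709/151723 ≈ -9.8600e+8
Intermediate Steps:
Y(N) = 208*N (Y(N) = 104*(2*N) = 208*N)
(Y(-123) - 34988)*(16310 + (20647/(-4244) + 3869/w(16 - 46, -143))) = (208*(-123) - 34988)*(16310 + (20647/(-4244) + 3869/(-143))) = (-25584 - 34988)*(16310 + (20647*(-1/4244) + 3869*(-1/143))) = -60572*(16310 + (-20647/4244 - 3869/143)) = -60572*(16310 - 19372557/606892) = -60572*9879035963/606892 = -149598241587709/151723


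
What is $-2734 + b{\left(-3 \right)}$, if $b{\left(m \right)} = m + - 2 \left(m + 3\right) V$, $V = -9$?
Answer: $-2737$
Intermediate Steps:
$b{\left(m \right)} = 54 + 19 m$ ($b{\left(m \right)} = m + - 2 \left(m + 3\right) \left(-9\right) = m + - 2 \left(3 + m\right) \left(-9\right) = m + \left(-6 - 2 m\right) \left(-9\right) = m + \left(54 + 18 m\right) = 54 + 19 m$)
$-2734 + b{\left(-3 \right)} = -2734 + \left(54 + 19 \left(-3\right)\right) = -2734 + \left(54 - 57\right) = -2734 - 3 = -2737$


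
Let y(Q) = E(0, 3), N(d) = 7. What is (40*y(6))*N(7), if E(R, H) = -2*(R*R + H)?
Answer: -1680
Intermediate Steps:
E(R, H) = -2*H - 2*R² (E(R, H) = -2*(R² + H) = -2*(H + R²) = -2*H - 2*R²)
y(Q) = -6 (y(Q) = -2*3 - 2*0² = -6 - 2*0 = -6 + 0 = -6)
(40*y(6))*N(7) = (40*(-6))*7 = -240*7 = -1680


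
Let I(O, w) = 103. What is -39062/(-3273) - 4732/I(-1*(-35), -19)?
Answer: -11464450/337119 ≈ -34.007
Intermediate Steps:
-39062/(-3273) - 4732/I(-1*(-35), -19) = -39062/(-3273) - 4732/103 = -39062*(-1/3273) - 4732*1/103 = 39062/3273 - 4732/103 = -11464450/337119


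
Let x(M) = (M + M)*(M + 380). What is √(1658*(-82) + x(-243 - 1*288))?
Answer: √24406 ≈ 156.22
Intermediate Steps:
x(M) = 2*M*(380 + M) (x(M) = (2*M)*(380 + M) = 2*M*(380 + M))
√(1658*(-82) + x(-243 - 1*288)) = √(1658*(-82) + 2*(-243 - 1*288)*(380 + (-243 - 1*288))) = √(-135956 + 2*(-243 - 288)*(380 + (-243 - 288))) = √(-135956 + 2*(-531)*(380 - 531)) = √(-135956 + 2*(-531)*(-151)) = √(-135956 + 160362) = √24406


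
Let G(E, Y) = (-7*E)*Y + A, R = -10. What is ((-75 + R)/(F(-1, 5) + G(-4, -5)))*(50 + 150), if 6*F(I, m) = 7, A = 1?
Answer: 102000/827 ≈ 123.34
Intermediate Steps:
F(I, m) = 7/6 (F(I, m) = (⅙)*7 = 7/6)
G(E, Y) = 1 - 7*E*Y (G(E, Y) = (-7*E)*Y + 1 = -7*E*Y + 1 = 1 - 7*E*Y)
((-75 + R)/(F(-1, 5) + G(-4, -5)))*(50 + 150) = ((-75 - 10)/(7/6 + (1 - 7*(-4)*(-5))))*(50 + 150) = -85/(7/6 + (1 - 140))*200 = -85/(7/6 - 139)*200 = -85/(-827/6)*200 = -85*(-6/827)*200 = (510/827)*200 = 102000/827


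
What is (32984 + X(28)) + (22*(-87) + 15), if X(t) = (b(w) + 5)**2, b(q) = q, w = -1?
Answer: 31101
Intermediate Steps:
X(t) = 16 (X(t) = (-1 + 5)**2 = 4**2 = 16)
(32984 + X(28)) + (22*(-87) + 15) = (32984 + 16) + (22*(-87) + 15) = 33000 + (-1914 + 15) = 33000 - 1899 = 31101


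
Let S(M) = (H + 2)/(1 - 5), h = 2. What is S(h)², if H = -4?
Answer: ¼ ≈ 0.25000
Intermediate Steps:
S(M) = ½ (S(M) = (-4 + 2)/(1 - 5) = -2/(-4) = -2*(-¼) = ½)
S(h)² = (½)² = ¼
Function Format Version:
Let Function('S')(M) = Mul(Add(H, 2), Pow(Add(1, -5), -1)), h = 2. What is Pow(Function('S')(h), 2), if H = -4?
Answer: Rational(1, 4) ≈ 0.25000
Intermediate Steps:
Function('S')(M) = Rational(1, 2) (Function('S')(M) = Mul(Add(-4, 2), Pow(Add(1, -5), -1)) = Mul(-2, Pow(-4, -1)) = Mul(-2, Rational(-1, 4)) = Rational(1, 2))
Pow(Function('S')(h), 2) = Pow(Rational(1, 2), 2) = Rational(1, 4)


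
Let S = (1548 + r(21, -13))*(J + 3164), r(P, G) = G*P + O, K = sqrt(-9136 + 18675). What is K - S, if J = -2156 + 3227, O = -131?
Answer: -4844840 + sqrt(9539) ≈ -4.8447e+6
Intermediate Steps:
K = sqrt(9539) ≈ 97.668
J = 1071
r(P, G) = -131 + G*P (r(P, G) = G*P - 131 = -131 + G*P)
S = 4844840 (S = (1548 + (-131 - 13*21))*(1071 + 3164) = (1548 + (-131 - 273))*4235 = (1548 - 404)*4235 = 1144*4235 = 4844840)
K - S = sqrt(9539) - 1*4844840 = sqrt(9539) - 4844840 = -4844840 + sqrt(9539)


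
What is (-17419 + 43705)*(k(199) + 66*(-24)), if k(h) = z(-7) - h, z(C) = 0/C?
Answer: -46867938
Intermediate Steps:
z(C) = 0
k(h) = -h (k(h) = 0 - h = -h)
(-17419 + 43705)*(k(199) + 66*(-24)) = (-17419 + 43705)*(-1*199 + 66*(-24)) = 26286*(-199 - 1584) = 26286*(-1783) = -46867938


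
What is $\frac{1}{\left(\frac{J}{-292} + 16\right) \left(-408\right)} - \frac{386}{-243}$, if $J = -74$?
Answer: $\frac{20760197}{13070484} \approx 1.5883$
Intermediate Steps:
$\frac{1}{\left(\frac{J}{-292} + 16\right) \left(-408\right)} - \frac{386}{-243} = \frac{1}{\left(- \frac{74}{-292} + 16\right) \left(-408\right)} - \frac{386}{-243} = \frac{1}{\left(-74\right) \left(- \frac{1}{292}\right) + 16} \left(- \frac{1}{408}\right) - - \frac{386}{243} = \frac{1}{\frac{37}{146} + 16} \left(- \frac{1}{408}\right) + \frac{386}{243} = \frac{1}{\frac{2373}{146}} \left(- \frac{1}{408}\right) + \frac{386}{243} = \frac{146}{2373} \left(- \frac{1}{408}\right) + \frac{386}{243} = - \frac{73}{484092} + \frac{386}{243} = \frac{20760197}{13070484}$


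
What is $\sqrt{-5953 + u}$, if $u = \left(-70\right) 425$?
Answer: $3 i \sqrt{3967} \approx 188.95 i$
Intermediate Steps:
$u = -29750$
$\sqrt{-5953 + u} = \sqrt{-5953 - 29750} = \sqrt{-35703} = 3 i \sqrt{3967}$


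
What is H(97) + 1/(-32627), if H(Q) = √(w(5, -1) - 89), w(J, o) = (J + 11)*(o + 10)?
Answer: -1/32627 + √55 ≈ 7.4162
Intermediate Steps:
w(J, o) = (10 + o)*(11 + J) (w(J, o) = (11 + J)*(10 + o) = (10 + o)*(11 + J))
H(Q) = √55 (H(Q) = √((110 + 10*5 + 11*(-1) + 5*(-1)) - 89) = √((110 + 50 - 11 - 5) - 89) = √(144 - 89) = √55)
H(97) + 1/(-32627) = √55 + 1/(-32627) = √55 - 1/32627 = -1/32627 + √55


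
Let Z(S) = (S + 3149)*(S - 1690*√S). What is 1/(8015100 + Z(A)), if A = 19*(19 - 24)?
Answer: 85833/28781584625810 + 86021*I*√95/43172376938715 ≈ 2.9822e-9 + 1.942e-8*I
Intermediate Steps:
A = -95 (A = 19*(-5) = -95)
Z(S) = (3149 + S)*(S - 1690*√S)
1/(8015100 + Z(A)) = 1/(8015100 + ((-95)² - 5321810*I*√95 - (-160550)*I*√95 + 3149*(-95))) = 1/(8015100 + (9025 - 5321810*I*√95 - (-160550)*I*√95 - 299155)) = 1/(8015100 + (9025 - 5321810*I*√95 + 160550*I*√95 - 299155)) = 1/(8015100 + (-290130 - 5161260*I*√95)) = 1/(7724970 - 5161260*I*√95)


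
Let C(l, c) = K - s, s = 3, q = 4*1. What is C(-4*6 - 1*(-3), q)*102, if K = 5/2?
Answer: -51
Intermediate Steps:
q = 4
K = 5/2 (K = 5*(1/2) = 5/2 ≈ 2.5000)
C(l, c) = -1/2 (C(l, c) = 5/2 - 1*3 = 5/2 - 3 = -1/2)
C(-4*6 - 1*(-3), q)*102 = -1/2*102 = -51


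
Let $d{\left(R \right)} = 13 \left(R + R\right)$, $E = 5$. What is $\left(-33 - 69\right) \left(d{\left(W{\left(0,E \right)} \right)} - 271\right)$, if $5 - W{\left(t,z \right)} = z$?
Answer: $27642$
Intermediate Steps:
$W{\left(t,z \right)} = 5 - z$
$d{\left(R \right)} = 26 R$ ($d{\left(R \right)} = 13 \cdot 2 R = 26 R$)
$\left(-33 - 69\right) \left(d{\left(W{\left(0,E \right)} \right)} - 271\right) = \left(-33 - 69\right) \left(26 \left(5 - 5\right) - 271\right) = - 102 \left(26 \left(5 - 5\right) - 271\right) = - 102 \left(26 \cdot 0 - 271\right) = - 102 \left(0 - 271\right) = \left(-102\right) \left(-271\right) = 27642$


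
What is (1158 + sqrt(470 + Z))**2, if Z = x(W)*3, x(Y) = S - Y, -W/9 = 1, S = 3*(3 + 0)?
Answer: 1341488 + 4632*sqrt(131) ≈ 1.3945e+6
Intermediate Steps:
S = 9 (S = 3*3 = 9)
W = -9 (W = -9*1 = -9)
x(Y) = 9 - Y
Z = 54 (Z = (9 - 1*(-9))*3 = (9 + 9)*3 = 18*3 = 54)
(1158 + sqrt(470 + Z))**2 = (1158 + sqrt(470 + 54))**2 = (1158 + sqrt(524))**2 = (1158 + 2*sqrt(131))**2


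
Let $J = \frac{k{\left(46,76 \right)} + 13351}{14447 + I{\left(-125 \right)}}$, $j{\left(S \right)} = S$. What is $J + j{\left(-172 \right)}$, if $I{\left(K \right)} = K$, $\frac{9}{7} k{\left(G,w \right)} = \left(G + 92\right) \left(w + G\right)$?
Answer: $- \frac{7310815}{42966} \approx -170.15$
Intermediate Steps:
$k{\left(G,w \right)} = \frac{7 \left(92 + G\right) \left(G + w\right)}{9}$ ($k{\left(G,w \right)} = \frac{7 \left(G + 92\right) \left(w + G\right)}{9} = \frac{7 \left(92 + G\right) \left(G + w\right)}{9}$)
$J = \frac{79337}{42966}$ ($J = \frac{\left(\frac{7 \cdot 46^{2}}{9} + \frac{644}{9} \cdot 46 + \frac{644}{9} \cdot 76 + \frac{7}{9} \cdot 46 \cdot 76\right) + 13351}{14447 - 125} = \frac{\left(\frac{7}{9} \cdot 2116 + \frac{29624}{9} + \frac{48944}{9} + \frac{24472}{9}\right) + 13351}{14322} = \left(\left(\frac{14812}{9} + \frac{29624}{9} + \frac{48944}{9} + \frac{24472}{9}\right) + 13351\right) \frac{1}{14322} = \left(\frac{39284}{3} + 13351\right) \frac{1}{14322} = \frac{79337}{3} \cdot \frac{1}{14322} = \frac{79337}{42966} \approx 1.8465$)
$J + j{\left(-172 \right)} = \frac{79337}{42966} - 172 = - \frac{7310815}{42966}$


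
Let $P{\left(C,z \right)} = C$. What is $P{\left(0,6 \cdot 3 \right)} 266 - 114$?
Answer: $-114$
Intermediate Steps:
$P{\left(0,6 \cdot 3 \right)} 266 - 114 = 0 \cdot 266 - 114 = 0 - 114 = -114$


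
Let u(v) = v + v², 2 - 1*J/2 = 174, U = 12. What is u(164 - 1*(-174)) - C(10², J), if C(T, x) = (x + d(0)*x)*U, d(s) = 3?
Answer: 131094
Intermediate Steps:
J = -344 (J = 4 - 2*174 = 4 - 348 = -344)
C(T, x) = 48*x (C(T, x) = (x + 3*x)*12 = (4*x)*12 = 48*x)
u(164 - 1*(-174)) - C(10², J) = (164 - 1*(-174))*(1 + (164 - 1*(-174))) - 48*(-344) = (164 + 174)*(1 + (164 + 174)) - 1*(-16512) = 338*(1 + 338) + 16512 = 338*339 + 16512 = 114582 + 16512 = 131094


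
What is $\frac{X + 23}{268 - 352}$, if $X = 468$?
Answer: $- \frac{491}{84} \approx -5.8452$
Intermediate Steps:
$\frac{X + 23}{268 - 352} = \frac{468 + 23}{268 - 352} = \frac{491}{-84} = 491 \left(- \frac{1}{84}\right) = - \frac{491}{84}$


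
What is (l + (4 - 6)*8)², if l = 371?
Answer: 126025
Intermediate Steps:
(l + (4 - 6)*8)² = (371 + (4 - 6)*8)² = (371 - 2*8)² = (371 - 16)² = 355² = 126025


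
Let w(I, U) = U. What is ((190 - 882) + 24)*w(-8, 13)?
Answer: -8684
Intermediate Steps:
((190 - 882) + 24)*w(-8, 13) = ((190 - 882) + 24)*13 = (-692 + 24)*13 = -668*13 = -8684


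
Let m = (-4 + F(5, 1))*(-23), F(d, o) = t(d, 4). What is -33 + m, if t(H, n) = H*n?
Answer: -401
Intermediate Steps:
F(d, o) = 4*d (F(d, o) = d*4 = 4*d)
m = -368 (m = (-4 + 4*5)*(-23) = (-4 + 20)*(-23) = 16*(-23) = -368)
-33 + m = -33 - 368 = -401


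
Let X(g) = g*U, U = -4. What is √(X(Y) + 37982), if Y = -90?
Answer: √38342 ≈ 195.81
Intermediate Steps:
X(g) = -4*g (X(g) = g*(-4) = -4*g)
√(X(Y) + 37982) = √(-4*(-90) + 37982) = √(360 + 37982) = √38342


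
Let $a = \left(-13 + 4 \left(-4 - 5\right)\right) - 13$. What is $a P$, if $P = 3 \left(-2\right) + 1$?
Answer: $310$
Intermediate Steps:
$a = -62$ ($a = \left(-13 + 4 \left(-9\right)\right) - 13 = \left(-13 - 36\right) - 13 = -49 - 13 = -62$)
$P = -5$ ($P = -6 + 1 = -5$)
$a P = \left(-62\right) \left(-5\right) = 310$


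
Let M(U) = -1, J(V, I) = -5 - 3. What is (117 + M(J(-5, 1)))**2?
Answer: 13456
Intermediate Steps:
J(V, I) = -8
(117 + M(J(-5, 1)))**2 = (117 - 1)**2 = 116**2 = 13456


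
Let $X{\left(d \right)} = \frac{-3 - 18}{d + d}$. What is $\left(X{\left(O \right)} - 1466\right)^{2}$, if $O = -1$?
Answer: $\frac{8473921}{4} \approx 2.1185 \cdot 10^{6}$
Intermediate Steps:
$X{\left(d \right)} = - \frac{21}{2 d}$
$\left(X{\left(O \right)} - 1466\right)^{2} = \left(- \frac{21}{2 \left(-1\right)} - 1466\right)^{2} = \left(\left(- \frac{21}{2}\right) \left(-1\right) - 1466\right)^{2} = \left(\frac{21}{2} - 1466\right)^{2} = \left(- \frac{2911}{2}\right)^{2} = \frac{8473921}{4}$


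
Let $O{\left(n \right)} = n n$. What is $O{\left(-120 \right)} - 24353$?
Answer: $-9953$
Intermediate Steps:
$O{\left(n \right)} = n^{2}$
$O{\left(-120 \right)} - 24353 = \left(-120\right)^{2} - 24353 = 14400 - 24353 = -9953$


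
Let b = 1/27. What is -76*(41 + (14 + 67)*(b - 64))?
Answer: 390640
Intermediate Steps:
b = 1/27 ≈ 0.037037
-76*(41 + (14 + 67)*(b - 64)) = -76*(41 + (14 + 67)*(1/27 - 64)) = -76*(41 + 81*(-1727/27)) = -76*(41 - 5181) = -76*(-5140) = 390640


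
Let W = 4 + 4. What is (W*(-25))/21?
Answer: -200/21 ≈ -9.5238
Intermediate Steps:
W = 8
(W*(-25))/21 = (8*(-25))/21 = -200*1/21 = -200/21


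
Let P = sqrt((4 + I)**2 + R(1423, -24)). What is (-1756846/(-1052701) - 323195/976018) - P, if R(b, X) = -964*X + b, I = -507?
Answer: 105729663041/79035009586 - 8*sqrt(4337) ≈ -525.51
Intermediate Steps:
R(b, X) = b - 964*X
P = 8*sqrt(4337) (P = sqrt((4 - 507)**2 + (1423 - 964*(-24))) = sqrt((-503)**2 + (1423 + 23136)) = sqrt(253009 + 24559) = sqrt(277568) = 8*sqrt(4337) ≈ 526.85)
(-1756846/(-1052701) - 323195/976018) - P = (-1756846/(-1052701) - 323195/976018) - 8*sqrt(4337) = (-1756846*(-1/1052701) - 323195*1/976018) - 8*sqrt(4337) = (135142/80977 - 323195/976018) - 8*sqrt(4337) = 105729663041/79035009586 - 8*sqrt(4337)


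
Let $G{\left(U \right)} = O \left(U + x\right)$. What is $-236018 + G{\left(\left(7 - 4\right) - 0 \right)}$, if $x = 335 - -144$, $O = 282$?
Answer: $-100094$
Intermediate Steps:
$x = 479$ ($x = 335 + 144 = 479$)
$G{\left(U \right)} = 135078 + 282 U$ ($G{\left(U \right)} = 282 \left(U + 479\right) = 282 \left(479 + U\right) = 135078 + 282 U$)
$-236018 + G{\left(\left(7 - 4\right) - 0 \right)} = -236018 + \left(135078 + 282 \left(\left(7 - 4\right) - 0\right)\right) = -236018 + \left(135078 + 282 \left(\left(7 - 4\right) + 0\right)\right) = -236018 + \left(135078 + 282 \left(3 + 0\right)\right) = -236018 + \left(135078 + 282 \cdot 3\right) = -236018 + \left(135078 + 846\right) = -236018 + 135924 = -100094$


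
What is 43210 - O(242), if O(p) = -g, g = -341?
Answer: 42869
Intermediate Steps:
O(p) = 341 (O(p) = -1*(-341) = 341)
43210 - O(242) = 43210 - 1*341 = 43210 - 341 = 42869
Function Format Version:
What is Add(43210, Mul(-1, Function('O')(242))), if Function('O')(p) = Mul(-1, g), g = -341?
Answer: 42869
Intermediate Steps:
Function('O')(p) = 341 (Function('O')(p) = Mul(-1, -341) = 341)
Add(43210, Mul(-1, Function('O')(242))) = Add(43210, Mul(-1, 341)) = Add(43210, -341) = 42869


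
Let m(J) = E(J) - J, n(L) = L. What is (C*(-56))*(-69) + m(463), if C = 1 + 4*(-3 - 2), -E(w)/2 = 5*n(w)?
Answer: -78509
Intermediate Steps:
E(w) = -10*w
m(J) = -11*J (m(J) = -10*J - J = -11*J)
C = -19 (C = 1 + 4*(-5) = 1 - 20 = -19)
(C*(-56))*(-69) + m(463) = -19*(-56)*(-69) - 11*463 = 1064*(-69) - 5093 = -73416 - 5093 = -78509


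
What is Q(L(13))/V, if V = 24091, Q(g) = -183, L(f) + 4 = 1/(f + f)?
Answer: -183/24091 ≈ -0.0075962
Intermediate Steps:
L(f) = -4 + 1/(2*f) (L(f) = -4 + 1/(f + f) = -4 + 1/(2*f))
Q(L(13))/V = -183/24091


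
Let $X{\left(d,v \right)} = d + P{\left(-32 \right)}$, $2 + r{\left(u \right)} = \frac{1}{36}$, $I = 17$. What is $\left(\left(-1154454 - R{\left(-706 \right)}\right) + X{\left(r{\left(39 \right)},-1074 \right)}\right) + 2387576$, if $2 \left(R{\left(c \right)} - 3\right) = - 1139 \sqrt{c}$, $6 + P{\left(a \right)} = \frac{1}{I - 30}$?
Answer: $\frac{577095925}{468} + \frac{1139 i \sqrt{706}}{2} \approx 1.2331 \cdot 10^{6} + 15132.0 i$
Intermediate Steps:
$r{\left(u \right)} = - \frac{71}{36}$ ($r{\left(u \right)} = -2 + \frac{1}{36} = - \frac{71}{36}$)
$P{\left(a \right)} = - \frac{79}{13}$ ($P{\left(a \right)} = -6 + \frac{1}{17 - 30} = -6 + \frac{1}{-13} = -6 - \frac{1}{13} = - \frac{79}{13}$)
$R{\left(c \right)} = 3 - \frac{1139 \sqrt{c}}{2}$ ($R{\left(c \right)} = 3 + \frac{\left(-1139\right) \sqrt{c}}{2} = 3 - \frac{1139 \sqrt{c}}{2}$)
$X{\left(d,v \right)} = - \frac{79}{13} + d$ ($X{\left(d,v \right)} = d - \frac{79}{13} = - \frac{79}{13} + d$)
$\left(\left(-1154454 - R{\left(-706 \right)}\right) + X{\left(r{\left(39 \right)},-1074 \right)}\right) + 2387576 = \left(\left(-1154454 - \left(3 - \frac{1139 \sqrt{-706}}{2}\right)\right) - \frac{3767}{468}\right) + 2387576 = \left(\left(-1154454 - \left(3 - \frac{1139 i \sqrt{706}}{2}\right)\right) - \frac{3767}{468}\right) + 2387576 = \left(\left(-1154457 + \frac{1139 i \sqrt{706}}{2}\right) - \frac{3767}{468}\right) + 2387576 = \left(- \frac{540289643}{468} + \frac{1139 i \sqrt{706}}{2}\right) + 2387576 = \frac{577095925}{468} + \frac{1139 i \sqrt{706}}{2}$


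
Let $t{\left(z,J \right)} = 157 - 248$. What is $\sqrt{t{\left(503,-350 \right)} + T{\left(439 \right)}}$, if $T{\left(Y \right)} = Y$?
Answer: $2 \sqrt{87} \approx 18.655$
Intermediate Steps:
$t{\left(z,J \right)} = -91$ ($t{\left(z,J \right)} = 157 - 248 = -91$)
$\sqrt{t{\left(503,-350 \right)} + T{\left(439 \right)}} = \sqrt{-91 + 439} = \sqrt{348} = 2 \sqrt{87}$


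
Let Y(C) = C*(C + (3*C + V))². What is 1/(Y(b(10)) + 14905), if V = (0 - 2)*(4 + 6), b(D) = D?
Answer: 1/18905 ≈ 5.2896e-5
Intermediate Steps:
V = -20 (V = -2*10 = -20)
Y(C) = C*(-20 + 4*C)² (Y(C) = C*(C + (3*C - 20))² = C*(C + (-20 + 3*C))² = C*(-20 + 4*C)²)
1/(Y(b(10)) + 14905) = 1/(16*10*(-5 + 10)² + 14905) = 1/(16*10*5² + 14905) = 1/(16*10*25 + 14905) = 1/(4000 + 14905) = 1/18905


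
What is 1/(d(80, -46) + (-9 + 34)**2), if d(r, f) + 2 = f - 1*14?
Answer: 1/563 ≈ 0.0017762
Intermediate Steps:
d(r, f) = -16 + f (d(r, f) = -2 + (f - 1*14) = -2 + (f - 14) = -2 + (-14 + f) = -16 + f)
1/(d(80, -46) + (-9 + 34)**2) = 1/((-16 - 46) + (-9 + 34)**2) = 1/(-62 + 25**2) = 1/(-62 + 625) = 1/563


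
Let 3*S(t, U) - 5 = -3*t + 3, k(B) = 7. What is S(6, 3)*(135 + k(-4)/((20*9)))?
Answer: -24307/54 ≈ -450.13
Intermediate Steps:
S(t, U) = 8/3 - t (S(t, U) = 5/3 + (-3*t + 3)/3 = 5/3 + (3 - 3*t)/3 = 5/3 + (1 - t) = 8/3 - t)
S(6, 3)*(135 + k(-4)/((20*9))) = (8/3 - 1*6)*(135 + 7/((20*9))) = (8/3 - 6)*(135 + 7/180) = -10*(135 + 7*(1/180))/3 = -10*(135 + 7/180)/3 = -10/3*24307/180 = -24307/54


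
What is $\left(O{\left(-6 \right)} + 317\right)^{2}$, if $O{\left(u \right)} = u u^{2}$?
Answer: $10201$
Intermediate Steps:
$O{\left(u \right)} = u^{3}$
$\left(O{\left(-6 \right)} + 317\right)^{2} = \left(\left(-6\right)^{3} + 317\right)^{2} = \left(-216 + 317\right)^{2} = 101^{2} = 10201$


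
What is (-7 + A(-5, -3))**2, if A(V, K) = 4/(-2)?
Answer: 81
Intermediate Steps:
A(V, K) = -2 (A(V, K) = 4*(-1/2) = -2)
(-7 + A(-5, -3))**2 = (-7 - 2)**2 = (-9)**2 = 81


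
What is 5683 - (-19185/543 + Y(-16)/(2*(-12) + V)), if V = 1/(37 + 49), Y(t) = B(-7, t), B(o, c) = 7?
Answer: 2135351096/373403 ≈ 5718.6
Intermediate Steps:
Y(t) = 7
V = 1/86 ≈ 0.011628
5683 - (-19185/543 + Y(-16)/(2*(-12) + V)) = 5683 - (-19185/543 + 7/(2*(-12) + 1/86)) = 5683 - (-19185*1/543 + 7/(-24 + 1/86)) = 5683 - (-6395/181 + 7/(-2063/86)) = 5683 - (-6395/181 + 7*(-86/2063)) = 5683 - (-6395/181 - 602/2063) = 5683 - 1*(-13301847/373403) = 5683 + 13301847/373403 = 2135351096/373403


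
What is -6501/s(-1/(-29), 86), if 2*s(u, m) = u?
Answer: -377058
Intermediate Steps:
s(u, m) = u/2
-6501/s(-1/(-29), 86) = -6501/((-1/(-29))/2) = -6501/((-1*(-1/29))/2) = -6501/((½)*(1/29)) = -6501/1/58 = -6501*58 = -377058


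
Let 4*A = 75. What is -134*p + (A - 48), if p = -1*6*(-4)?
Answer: -12981/4 ≈ -3245.3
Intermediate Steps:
A = 75/4 (A = (1/4)*75 = 75/4 ≈ 18.750)
p = 24 (p = -6*(-4) = 24)
-134*p + (A - 48) = -134*24 + (75/4 - 48) = -3216 - 117/4 = -12981/4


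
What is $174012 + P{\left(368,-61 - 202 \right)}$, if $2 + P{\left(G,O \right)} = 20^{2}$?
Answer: $174410$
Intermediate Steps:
$P{\left(G,O \right)} = 398$ ($P{\left(G,O \right)} = -2 + 20^{2} = -2 + 400 = 398$)
$174012 + P{\left(368,-61 - 202 \right)} = 174012 + 398 = 174410$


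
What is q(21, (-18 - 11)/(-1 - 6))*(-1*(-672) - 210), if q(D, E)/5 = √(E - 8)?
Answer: 990*I*√21 ≈ 4536.8*I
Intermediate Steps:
q(D, E) = 5*√(-8 + E) (q(D, E) = 5*√(E - 8) = 5*√(-8 + E))
q(21, (-18 - 11)/(-1 - 6))*(-1*(-672) - 210) = (5*√(-8 + (-18 - 11)/(-1 - 6)))*(-1*(-672) - 210) = (5*√(-8 - 29/(-7)))*(672 - 210) = (5*√(-8 - 29*(-⅐)))*462 = (5*√(-8 + 29/7))*462 = (5*√(-27/7))*462 = (5*(3*I*√21/7))*462 = (15*I*√21/7)*462 = 990*I*√21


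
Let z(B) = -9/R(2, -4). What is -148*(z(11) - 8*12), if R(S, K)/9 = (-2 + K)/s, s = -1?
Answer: 42698/3 ≈ 14233.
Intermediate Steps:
R(S, K) = 18 - 9*K (R(S, K) = 9*((-2 + K)/(-1)) = 9*((-2 + K)*(-1)) = 9*(2 - K) = 18 - 9*K)
z(B) = -1/6 (z(B) = -9/(18 - 9*(-4)) = -9/(18 + 36) = -9/54 = -9*1/54 = -1/6)
-148*(z(11) - 8*12) = -148*(-1/6 - 8*12) = -148*(-1/6 - 96) = -148*(-577/6) = 42698/3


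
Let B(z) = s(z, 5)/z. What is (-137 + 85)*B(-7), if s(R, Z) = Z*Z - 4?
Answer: 156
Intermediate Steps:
s(R, Z) = -4 + Z² (s(R, Z) = Z² - 4 = -4 + Z²)
B(z) = 21/z (B(z) = (-4 + 5²)/z = (-4 + 25)/z = 21/z)
(-137 + 85)*B(-7) = (-137 + 85)*(21/(-7)) = -1092*(-1)/7 = -52*(-3) = 156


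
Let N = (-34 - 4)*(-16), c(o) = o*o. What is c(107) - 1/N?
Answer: 6960991/608 ≈ 11449.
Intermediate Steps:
c(o) = o²
N = 608 (N = -38*(-16) = 608)
c(107) - 1/N = 107² - 1/608 = 11449 - 1*1/608 = 11449 - 1/608 = 6960991/608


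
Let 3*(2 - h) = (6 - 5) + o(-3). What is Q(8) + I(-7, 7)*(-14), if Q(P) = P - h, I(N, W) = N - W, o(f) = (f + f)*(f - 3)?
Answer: 643/3 ≈ 214.33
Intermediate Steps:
o(f) = 2*f*(-3 + f) (o(f) = (2*f)*(-3 + f) = 2*f*(-3 + f))
h = -31/3 (h = 2 - ((6 - 5) + 2*(-3)*(-3 - 3))/3 = 2 - (1 + 2*(-3)*(-6))/3 = 2 - (1 + 36)/3 = 2 - 1/3*37 = 2 - 37/3 = -31/3 ≈ -10.333)
Q(P) = 31/3 + P (Q(P) = P - 1*(-31/3) = P + 31/3 = 31/3 + P)
Q(8) + I(-7, 7)*(-14) = (31/3 + 8) + (-7 - 1*7)*(-14) = 55/3 + (-7 - 7)*(-14) = 55/3 - 14*(-14) = 55/3 + 196 = 643/3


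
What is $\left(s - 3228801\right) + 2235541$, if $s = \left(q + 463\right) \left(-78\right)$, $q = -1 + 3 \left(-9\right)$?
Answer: $-1027190$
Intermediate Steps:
$q = -28$ ($q = -1 - 27 = -28$)
$s = -33930$ ($s = \left(-28 + 463\right) \left(-78\right) = 435 \left(-78\right) = -33930$)
$\left(s - 3228801\right) + 2235541 = \left(-33930 - 3228801\right) + 2235541 = -3262731 + 2235541 = -1027190$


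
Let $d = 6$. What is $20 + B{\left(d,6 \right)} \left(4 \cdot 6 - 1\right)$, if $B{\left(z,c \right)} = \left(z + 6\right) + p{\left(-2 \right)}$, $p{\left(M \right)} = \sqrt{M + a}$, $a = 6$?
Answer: $342$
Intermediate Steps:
$p{\left(M \right)} = \sqrt{6 + M}$ ($p{\left(M \right)} = \sqrt{M + 6} = \sqrt{6 + M}$)
$B{\left(z,c \right)} = 8 + z$ ($B{\left(z,c \right)} = \left(z + 6\right) + \sqrt{6 - 2} = \left(6 + z\right) + \sqrt{4} = \left(6 + z\right) + 2 = 8 + z$)
$20 + B{\left(d,6 \right)} \left(4 \cdot 6 - 1\right) = 20 + \left(8 + 6\right) \left(4 \cdot 6 - 1\right) = 20 + 14 \left(24 - 1\right) = 20 + 14 \cdot 23 = 20 + 322 = 342$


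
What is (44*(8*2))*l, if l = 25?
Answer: 17600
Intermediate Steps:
(44*(8*2))*l = (44*(8*2))*25 = (44*16)*25 = 704*25 = 17600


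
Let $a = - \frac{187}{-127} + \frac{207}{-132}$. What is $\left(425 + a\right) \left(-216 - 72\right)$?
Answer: $- \frac{170954280}{1397} \approx -1.2237 \cdot 10^{5}$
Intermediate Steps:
$a = - \frac{535}{5588}$ ($a = \left(-187\right) \left(- \frac{1}{127}\right) + 207 \left(- \frac{1}{132}\right) = \frac{187}{127} - \frac{69}{44} = - \frac{535}{5588} \approx -0.095741$)
$\left(425 + a\right) \left(-216 - 72\right) = \left(425 - \frac{535}{5588}\right) \left(-216 - 72\right) = \frac{2374365}{5588} \left(-288\right) = - \frac{170954280}{1397}$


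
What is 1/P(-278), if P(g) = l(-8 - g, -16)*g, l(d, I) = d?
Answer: -1/75060 ≈ -1.3323e-5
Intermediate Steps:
P(g) = g*(-8 - g) (P(g) = (-8 - g)*g = g*(-8 - g))
1/P(-278) = 1/(-1*(-278)*(8 - 278)) = 1/(-1*(-278)*(-270)) = 1/(-75060) = -1/75060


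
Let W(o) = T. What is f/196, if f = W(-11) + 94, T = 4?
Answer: 1/2 ≈ 0.50000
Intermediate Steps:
W(o) = 4
f = 98 (f = 4 + 94 = 98)
f/196 = 98/196 = (1/196)*98 = 1/2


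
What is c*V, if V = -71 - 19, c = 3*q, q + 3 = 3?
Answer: 0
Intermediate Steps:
q = 0 (q = -3 + 3 = 0)
c = 0 (c = 3*0 = 0)
V = -90
c*V = 0*(-90) = 0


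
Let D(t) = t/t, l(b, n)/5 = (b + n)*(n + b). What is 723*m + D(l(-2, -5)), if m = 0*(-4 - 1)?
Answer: 1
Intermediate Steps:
l(b, n) = 5*(b + n)**2 (l(b, n) = 5*((b + n)*(n + b)) = 5*((b + n)*(b + n)) = 5*(b + n)**2)
m = 0 (m = 0*(-5) = 0)
D(t) = 1
723*m + D(l(-2, -5)) = 723*0 + 1 = 0 + 1 = 1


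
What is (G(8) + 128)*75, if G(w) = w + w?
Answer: 10800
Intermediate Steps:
G(w) = 2*w
(G(8) + 128)*75 = (2*8 + 128)*75 = (16 + 128)*75 = 144*75 = 10800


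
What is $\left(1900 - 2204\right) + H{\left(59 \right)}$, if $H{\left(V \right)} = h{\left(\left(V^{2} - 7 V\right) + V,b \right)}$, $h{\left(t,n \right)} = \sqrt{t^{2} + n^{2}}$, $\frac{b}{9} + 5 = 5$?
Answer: $2823$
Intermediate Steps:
$b = 0$ ($b = -45 + 9 \cdot 5 = -45 + 45 = 0$)
$h{\left(t,n \right)} = \sqrt{n^{2} + t^{2}}$
$H{\left(V \right)} = \sqrt{\left(V^{2} - 6 V\right)^{2}}$ ($H{\left(V \right)} = \sqrt{0^{2} + \left(\left(V^{2} - 7 V\right) + V\right)^{2}} = \sqrt{0 + \left(V^{2} - 6 V\right)^{2}} = \sqrt{\left(V^{2} - 6 V\right)^{2}}$)
$\left(1900 - 2204\right) + H{\left(59 \right)} = \left(1900 - 2204\right) + \sqrt{59^{2} \left(-6 + 59\right)^{2}} = -304 + \sqrt{3481 \cdot 53^{2}} = -304 + \sqrt{3481 \cdot 2809} = -304 + \sqrt{9778129} = -304 + 3127 = 2823$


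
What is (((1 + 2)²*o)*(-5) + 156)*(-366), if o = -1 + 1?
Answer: -57096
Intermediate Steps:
o = 0
(((1 + 2)²*o)*(-5) + 156)*(-366) = (((1 + 2)²*0)*(-5) + 156)*(-366) = ((3²*0)*(-5) + 156)*(-366) = ((9*0)*(-5) + 156)*(-366) = (0*(-5) + 156)*(-366) = (0 + 156)*(-366) = 156*(-366) = -57096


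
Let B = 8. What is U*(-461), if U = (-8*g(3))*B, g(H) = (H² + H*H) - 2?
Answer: 472064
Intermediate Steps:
g(H) = -2 + 2*H² (g(H) = (H² + H²) - 2 = 2*H² - 2 = -2 + 2*H²)
U = -1024 (U = -8*(-2 + 2*3²)*8 = -8*(-2 + 2*9)*8 = -8*(-2 + 18)*8 = -8*16*8 = -128*8 = -1024)
U*(-461) = -1024*(-461) = 472064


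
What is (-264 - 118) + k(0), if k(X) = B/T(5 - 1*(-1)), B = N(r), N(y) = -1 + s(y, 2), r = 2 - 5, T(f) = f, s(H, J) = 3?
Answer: -1145/3 ≈ -381.67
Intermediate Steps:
r = -3
N(y) = 2 (N(y) = -1 + 3 = 2)
B = 2
k(X) = ⅓ (k(X) = 2/(5 - 1*(-1)) = 2/(5 + 1) = 2/6 = 2*(⅙) = ⅓)
(-264 - 118) + k(0) = (-264 - 118) + ⅓ = -382 + ⅓ = -1145/3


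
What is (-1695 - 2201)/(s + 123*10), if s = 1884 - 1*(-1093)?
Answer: -3896/4207 ≈ -0.92608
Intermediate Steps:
s = 2977 (s = 1884 + 1093 = 2977)
(-1695 - 2201)/(s + 123*10) = (-1695 - 2201)/(2977 + 123*10) = -3896/(2977 + 1230) = -3896/4207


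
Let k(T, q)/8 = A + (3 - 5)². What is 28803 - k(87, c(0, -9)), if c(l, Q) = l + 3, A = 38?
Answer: 28467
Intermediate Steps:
c(l, Q) = 3 + l
k(T, q) = 336 (k(T, q) = 8*(38 + (3 - 5)²) = 8*(38 + (-2)²) = 8*(38 + 4) = 8*42 = 336)
28803 - k(87, c(0, -9)) = 28803 - 1*336 = 28803 - 336 = 28467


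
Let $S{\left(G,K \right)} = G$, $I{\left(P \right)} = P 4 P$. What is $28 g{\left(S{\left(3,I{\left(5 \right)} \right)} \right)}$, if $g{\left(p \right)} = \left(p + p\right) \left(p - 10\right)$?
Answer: $-1176$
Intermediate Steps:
$I{\left(P \right)} = 4 P^{2}$ ($I{\left(P \right)} = 4 P P = 4 P^{2}$)
$g{\left(p \right)} = 2 p \left(-10 + p\right)$
$28 g{\left(S{\left(3,I{\left(5 \right)} \right)} \right)} = 28 \cdot 2 \cdot 3 \left(-10 + 3\right) = 28 \cdot 2 \cdot 3 \left(-7\right) = 28 \left(-42\right) = -1176$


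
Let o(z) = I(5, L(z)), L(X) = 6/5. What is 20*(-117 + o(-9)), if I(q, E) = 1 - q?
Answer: -2420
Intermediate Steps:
L(X) = 6/5 (L(X) = 6*(⅕) = 6/5)
o(z) = -4 (o(z) = 1 - 1*5 = 1 - 5 = -4)
20*(-117 + o(-9)) = 20*(-117 - 4) = 20*(-121) = -2420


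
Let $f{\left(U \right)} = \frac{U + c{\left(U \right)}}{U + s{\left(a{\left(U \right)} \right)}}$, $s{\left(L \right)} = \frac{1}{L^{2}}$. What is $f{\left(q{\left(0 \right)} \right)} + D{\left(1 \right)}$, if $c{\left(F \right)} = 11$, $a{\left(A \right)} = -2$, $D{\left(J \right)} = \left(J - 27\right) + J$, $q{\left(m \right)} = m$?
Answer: $19$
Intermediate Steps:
$D{\left(J \right)} = -27 + 2 J$ ($D{\left(J \right)} = \left(-27 + J\right) + J = -27 + 2 J$)
$s{\left(L \right)} = \frac{1}{L^{2}}$
$f{\left(U \right)} = \frac{11 + U}{\frac{1}{4} + U}$ ($f{\left(U \right)} = \frac{U + 11}{U + \frac{1}{4}} = \frac{11 + U}{U + \frac{1}{4}} = \frac{11 + U}{\frac{1}{4} + U}$)
$f{\left(q{\left(0 \right)} \right)} + D{\left(1 \right)} = \frac{4 \left(11 + 0\right)}{1 + 4 \cdot 0} + \left(-27 + 2 \cdot 1\right) = 4 \frac{1}{1 + 0} \cdot 11 + \left(-27 + 2\right) = 4 \cdot 1^{-1} \cdot 11 - 25 = 4 \cdot 1 \cdot 11 - 25 = 44 - 25 = 19$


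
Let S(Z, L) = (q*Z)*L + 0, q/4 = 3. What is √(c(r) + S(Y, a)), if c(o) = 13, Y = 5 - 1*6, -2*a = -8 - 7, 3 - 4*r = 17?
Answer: I*√77 ≈ 8.775*I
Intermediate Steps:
r = -7/2 (r = ¾ - ¼*17 = ¾ - 17/4 = -7/2 ≈ -3.5000)
a = 15/2 (a = -(-8 - 7)/2 = -½*(-15) = 15/2 ≈ 7.5000)
Y = -1 (Y = 5 - 6 = -1)
q = 12 (q = 4*3 = 12)
S(Z, L) = 12*L*Z (S(Z, L) = (12*Z)*L + 0 = 12*L*Z + 0 = 12*L*Z)
√(c(r) + S(Y, a)) = √(13 + 12*(15/2)*(-1)) = √(13 - 90) = √(-77) = I*√77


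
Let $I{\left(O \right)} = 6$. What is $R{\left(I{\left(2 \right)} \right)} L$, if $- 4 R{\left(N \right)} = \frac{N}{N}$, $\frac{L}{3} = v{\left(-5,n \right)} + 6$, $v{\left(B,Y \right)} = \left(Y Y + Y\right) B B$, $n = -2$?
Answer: $-42$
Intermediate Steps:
$v{\left(B,Y \right)} = B^{2} \left(Y + Y^{2}\right)$ ($v{\left(B,Y \right)} = \left(Y^{2} + Y\right) B B = \left(Y + Y^{2}\right) B B = B \left(Y + Y^{2}\right) B = B^{2} \left(Y + Y^{2}\right)$)
$L = 168$ ($L = 3 \left(- 2 \left(-5\right)^{2} \left(1 - 2\right) + 6\right) = 3 \left(\left(-2\right) 25 \left(-1\right) + 6\right) = 3 \left(50 + 6\right) = 3 \cdot 56 = 168$)
$R{\left(N \right)} = - \frac{1}{4}$ ($R{\left(N \right)} = - \frac{N \frac{1}{N}}{4} = \left(- \frac{1}{4}\right) 1 = - \frac{1}{4}$)
$R{\left(I{\left(2 \right)} \right)} L = \left(- \frac{1}{4}\right) 168 = -42$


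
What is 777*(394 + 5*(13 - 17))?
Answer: 290598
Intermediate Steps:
777*(394 + 5*(13 - 17)) = 777*(394 + 5*(-4)) = 777*(394 - 20) = 777*374 = 290598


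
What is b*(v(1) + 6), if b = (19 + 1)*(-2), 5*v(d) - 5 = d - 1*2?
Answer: -272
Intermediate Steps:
v(d) = 3/5 + d/5 (v(d) = 1 + (d - 1*2)/5 = 1 + (d - 2)/5 = 1 + (-2 + d)/5 = 1 + (-2/5 + d/5) = 3/5 + d/5)
b = -40 (b = 20*(-2) = -40)
b*(v(1) + 6) = -40*((3/5 + (1/5)*1) + 6) = -40*((3/5 + 1/5) + 6) = -40*(4/5 + 6) = -40*34/5 = -272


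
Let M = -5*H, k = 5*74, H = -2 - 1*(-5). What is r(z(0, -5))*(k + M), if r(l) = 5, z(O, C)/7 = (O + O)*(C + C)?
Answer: 1775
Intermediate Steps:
z(O, C) = 28*C*O (z(O, C) = 7*((O + O)*(C + C)) = 7*((2*O)*(2*C)) = 7*(4*C*O) = 28*C*O)
H = 3 (H = -2 + 5 = 3)
k = 370
M = -15 (M = -5*3 = -15)
r(z(0, -5))*(k + M) = 5*(370 - 15) = 5*355 = 1775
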